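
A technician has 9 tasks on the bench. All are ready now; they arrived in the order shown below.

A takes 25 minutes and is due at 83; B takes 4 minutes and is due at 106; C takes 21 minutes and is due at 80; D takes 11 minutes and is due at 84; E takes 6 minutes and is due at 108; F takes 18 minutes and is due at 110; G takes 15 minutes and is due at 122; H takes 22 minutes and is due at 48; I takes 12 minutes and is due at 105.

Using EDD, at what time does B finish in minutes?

EDD (increasing due date): H C A D I B E F G.
H: 0→22
C: 22→43
A: 43→68
D: 68→79
I: 79→91
B: 91→95

95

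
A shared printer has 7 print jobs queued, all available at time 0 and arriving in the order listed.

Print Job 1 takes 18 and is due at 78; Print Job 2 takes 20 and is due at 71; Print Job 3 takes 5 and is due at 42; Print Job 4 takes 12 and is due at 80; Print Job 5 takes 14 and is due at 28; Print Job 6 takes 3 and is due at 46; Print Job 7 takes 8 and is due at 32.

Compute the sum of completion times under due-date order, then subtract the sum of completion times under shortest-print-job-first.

EDD (increasing due date): Print Job 5 Print Job 7 Print Job 3 Print Job 6 Print Job 2 Print Job 1 Print Job 4.
Print Job 5: 0→14
Print Job 7: 14→22
Print Job 3: 22→27
Print Job 6: 27→30
Print Job 2: 30→50
Print Job 1: 50→68
Print Job 4: 68→80
Sum = 14+22+27+30+50+68+80 = 291.
SPT (increasing processing time): Print Job 6 Print Job 3 Print Job 7 Print Job 4 Print Job 5 Print Job 1 Print Job 2.
Print Job 6: 0→3
Print Job 3: 3→8
Print Job 7: 8→16
Print Job 4: 16→28
Print Job 5: 28→42
Print Job 1: 42→60
Print Job 2: 60→80
Sum = 3+8+16+28+42+60+80 = 237.
Difference = 291 − 237 = 54.

54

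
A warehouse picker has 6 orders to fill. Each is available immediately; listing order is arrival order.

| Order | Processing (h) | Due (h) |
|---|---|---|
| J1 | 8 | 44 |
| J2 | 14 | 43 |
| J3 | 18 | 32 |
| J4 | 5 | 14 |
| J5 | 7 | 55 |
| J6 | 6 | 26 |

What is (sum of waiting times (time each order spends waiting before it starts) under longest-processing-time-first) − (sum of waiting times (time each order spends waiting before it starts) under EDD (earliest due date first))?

51

LPT (decreasing processing time): J3 J2 J1 J5 J6 J4.
J3: waits 0, runs 0→18
J2: waits 18, runs 18→32
J1: waits 32, runs 32→40
J5: waits 40, runs 40→47
J6: waits 47, runs 47→53
J4: waits 53, runs 53→58
Sum = 0+18+32+40+47+53 = 190.
EDD (increasing due date): J4 J6 J3 J2 J1 J5.
J4: waits 0, runs 0→5
J6: waits 5, runs 5→11
J3: waits 11, runs 11→29
J2: waits 29, runs 29→43
J1: waits 43, runs 43→51
J5: waits 51, runs 51→58
Sum = 0+5+11+29+43+51 = 139.
Difference = 190 − 139 = 51.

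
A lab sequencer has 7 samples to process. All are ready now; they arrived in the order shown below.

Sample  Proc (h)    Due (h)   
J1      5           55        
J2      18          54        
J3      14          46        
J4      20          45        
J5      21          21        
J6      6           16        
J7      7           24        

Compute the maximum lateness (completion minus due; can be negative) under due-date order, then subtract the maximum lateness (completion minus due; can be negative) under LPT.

EDD (increasing due date): J6 J5 J7 J4 J3 J2 J1.
J6: 0→6, due 16, lateness -10
J5: 6→27, due 21, lateness 6
J7: 27→34, due 24, lateness 10
J4: 34→54, due 45, lateness 9
J3: 54→68, due 46, lateness 22
J2: 68→86, due 54, lateness 32
J1: 86→91, due 55, lateness 36
Maximum = 36.
LPT (decreasing processing time): J5 J4 J2 J3 J7 J6 J1.
J5: 0→21, due 21, lateness 0
J4: 21→41, due 45, lateness -4
J2: 41→59, due 54, lateness 5
J3: 59→73, due 46, lateness 27
J7: 73→80, due 24, lateness 56
J6: 80→86, due 16, lateness 70
J1: 86→91, due 55, lateness 36
Maximum = 70.
Difference = 36 − 70 = -34.

-34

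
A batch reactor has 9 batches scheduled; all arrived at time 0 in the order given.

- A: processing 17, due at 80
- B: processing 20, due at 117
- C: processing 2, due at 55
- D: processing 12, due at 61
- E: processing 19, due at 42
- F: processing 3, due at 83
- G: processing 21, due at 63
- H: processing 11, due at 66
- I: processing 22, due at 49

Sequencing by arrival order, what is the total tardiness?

FIFO (arrival order): A B C D E F G H I.
A: 0→17, due 80, tardiness 0
B: 17→37, due 117, tardiness 0
C: 37→39, due 55, tardiness 0
D: 39→51, due 61, tardiness 0
E: 51→70, due 42, tardiness 28
F: 70→73, due 83, tardiness 0
G: 73→94, due 63, tardiness 31
H: 94→105, due 66, tardiness 39
I: 105→127, due 49, tardiness 78
Sum = 0+0+0+0+28+0+31+39+78 = 176.

176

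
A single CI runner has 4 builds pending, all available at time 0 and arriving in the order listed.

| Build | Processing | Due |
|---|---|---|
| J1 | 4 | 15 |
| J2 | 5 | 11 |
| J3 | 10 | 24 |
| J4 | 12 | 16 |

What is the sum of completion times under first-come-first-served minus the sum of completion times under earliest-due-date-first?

-3

FIFO (arrival order): J1 J2 J3 J4.
J1: 0→4
J2: 4→9
J3: 9→19
J4: 19→31
Sum = 4+9+19+31 = 63.
EDD (increasing due date): J2 J1 J4 J3.
J2: 0→5
J1: 5→9
J4: 9→21
J3: 21→31
Sum = 5+9+21+31 = 66.
Difference = 63 − 66 = -3.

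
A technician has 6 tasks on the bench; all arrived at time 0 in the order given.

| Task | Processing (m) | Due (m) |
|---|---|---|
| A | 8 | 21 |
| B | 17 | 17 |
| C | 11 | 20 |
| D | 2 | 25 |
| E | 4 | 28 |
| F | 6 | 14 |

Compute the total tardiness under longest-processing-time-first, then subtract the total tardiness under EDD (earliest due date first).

12

LPT (decreasing processing time): B C A F E D.
B: 0→17, due 17, tardiness 0
C: 17→28, due 20, tardiness 8
A: 28→36, due 21, tardiness 15
F: 36→42, due 14, tardiness 28
E: 42→46, due 28, tardiness 18
D: 46→48, due 25, tardiness 23
Sum = 0+8+15+28+18+23 = 92.
EDD (increasing due date): F B C A D E.
F: 0→6, due 14, tardiness 0
B: 6→23, due 17, tardiness 6
C: 23→34, due 20, tardiness 14
A: 34→42, due 21, tardiness 21
D: 42→44, due 25, tardiness 19
E: 44→48, due 28, tardiness 20
Sum = 0+6+14+21+19+20 = 80.
Difference = 92 − 80 = 12.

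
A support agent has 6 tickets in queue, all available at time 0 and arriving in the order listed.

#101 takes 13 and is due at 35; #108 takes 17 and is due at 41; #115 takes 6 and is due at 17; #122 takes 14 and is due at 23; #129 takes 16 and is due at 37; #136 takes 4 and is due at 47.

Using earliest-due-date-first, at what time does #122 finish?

EDD (increasing due date): #115 #122 #101 #129 #108 #136.
#115: 0→6
#122: 6→20

20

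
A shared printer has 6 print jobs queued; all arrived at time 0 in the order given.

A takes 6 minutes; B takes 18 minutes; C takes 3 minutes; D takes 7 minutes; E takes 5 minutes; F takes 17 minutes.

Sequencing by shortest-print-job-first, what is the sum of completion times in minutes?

SPT (increasing processing time): C E A D F B.
C: 0→3
E: 3→8
A: 8→14
D: 14→21
F: 21→38
B: 38→56
Sum = 3+8+14+21+38+56 = 140.

140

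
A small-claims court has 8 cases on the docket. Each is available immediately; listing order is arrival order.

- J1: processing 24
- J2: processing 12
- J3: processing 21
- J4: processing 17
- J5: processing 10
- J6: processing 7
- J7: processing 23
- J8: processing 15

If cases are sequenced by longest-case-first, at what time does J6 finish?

LPT (decreasing processing time): J1 J7 J3 J4 J8 J2 J5 J6.
J1: 0→24
J7: 24→47
J3: 47→68
J4: 68→85
J8: 85→100
J2: 100→112
J5: 112→122
J6: 122→129

129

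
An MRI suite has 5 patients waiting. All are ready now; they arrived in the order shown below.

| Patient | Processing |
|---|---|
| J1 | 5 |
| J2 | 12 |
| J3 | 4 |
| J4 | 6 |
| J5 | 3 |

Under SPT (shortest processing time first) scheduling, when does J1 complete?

12

SPT (increasing processing time): J5 J3 J1 J4 J2.
J5: 0→3
J3: 3→7
J1: 7→12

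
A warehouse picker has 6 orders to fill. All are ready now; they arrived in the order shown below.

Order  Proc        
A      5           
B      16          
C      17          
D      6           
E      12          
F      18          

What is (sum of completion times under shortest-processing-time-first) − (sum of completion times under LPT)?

SPT (increasing processing time): A D E B C F.
A: 0→5
D: 5→11
E: 11→23
B: 23→39
C: 39→56
F: 56→74
Sum = 5+11+23+39+56+74 = 208.
LPT (decreasing processing time): F C B E D A.
F: 0→18
C: 18→35
B: 35→51
E: 51→63
D: 63→69
A: 69→74
Sum = 18+35+51+63+69+74 = 310.
Difference = 208 − 310 = -102.

-102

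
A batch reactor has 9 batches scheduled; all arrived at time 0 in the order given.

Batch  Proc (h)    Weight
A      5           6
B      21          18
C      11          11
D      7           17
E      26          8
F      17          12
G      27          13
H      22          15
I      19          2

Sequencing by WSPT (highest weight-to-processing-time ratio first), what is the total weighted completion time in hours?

6041

WSPT (decreasing weight/processing-time ratio): D A C B F H G E I.
D: finishes 7, weight 17, w·C = 119
A: finishes 12, weight 6, w·C = 72
C: finishes 23, weight 11, w·C = 253
B: finishes 44, weight 18, w·C = 792
F: finishes 61, weight 12, w·C = 732
H: finishes 83, weight 15, w·C = 1245
G: finishes 110, weight 13, w·C = 1430
E: finishes 136, weight 8, w·C = 1088
I: finishes 155, weight 2, w·C = 310
Sum = 119+72+253+792+732+1245+1430+1088+310 = 6041.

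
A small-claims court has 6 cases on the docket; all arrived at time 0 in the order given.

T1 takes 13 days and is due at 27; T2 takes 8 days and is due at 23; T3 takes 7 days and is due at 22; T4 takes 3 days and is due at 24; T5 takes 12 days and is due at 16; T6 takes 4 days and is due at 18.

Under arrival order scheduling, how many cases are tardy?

FIFO (arrival order): T1 T2 T3 T4 T5 T6.
T1: 0→13, due 27, tardiness 0
T2: 13→21, due 23, tardiness 0
T3: 21→28, due 22, tardiness 6
T4: 28→31, due 24, tardiness 7
T5: 31→43, due 16, tardiness 27
T6: 43→47, due 18, tardiness 29
Late cases: 4.

4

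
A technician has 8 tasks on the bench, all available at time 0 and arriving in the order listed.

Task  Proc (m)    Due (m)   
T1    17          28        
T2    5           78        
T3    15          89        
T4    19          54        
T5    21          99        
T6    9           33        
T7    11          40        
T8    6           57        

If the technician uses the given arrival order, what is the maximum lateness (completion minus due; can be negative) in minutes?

57

FIFO (arrival order): T1 T2 T3 T4 T5 T6 T7 T8.
T1: 0→17, due 28, lateness -11
T2: 17→22, due 78, lateness -56
T3: 22→37, due 89, lateness -52
T4: 37→56, due 54, lateness 2
T5: 56→77, due 99, lateness -22
T6: 77→86, due 33, lateness 53
T7: 86→97, due 40, lateness 57
T8: 97→103, due 57, lateness 46
Maximum = 57.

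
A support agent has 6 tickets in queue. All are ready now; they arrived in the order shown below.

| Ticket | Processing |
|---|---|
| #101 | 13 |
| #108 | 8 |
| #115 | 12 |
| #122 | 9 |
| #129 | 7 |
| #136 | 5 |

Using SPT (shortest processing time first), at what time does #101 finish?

SPT (increasing processing time): #136 #129 #108 #122 #115 #101.
#136: 0→5
#129: 5→12
#108: 12→20
#122: 20→29
#115: 29→41
#101: 41→54

54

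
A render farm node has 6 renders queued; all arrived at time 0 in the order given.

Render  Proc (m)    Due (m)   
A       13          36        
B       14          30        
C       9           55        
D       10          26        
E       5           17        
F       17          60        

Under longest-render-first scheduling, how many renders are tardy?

5

LPT (decreasing processing time): F B A D C E.
F: 0→17, due 60, tardiness 0
B: 17→31, due 30, tardiness 1
A: 31→44, due 36, tardiness 8
D: 44→54, due 26, tardiness 28
C: 54→63, due 55, tardiness 8
E: 63→68, due 17, tardiness 51
Late renders: 5.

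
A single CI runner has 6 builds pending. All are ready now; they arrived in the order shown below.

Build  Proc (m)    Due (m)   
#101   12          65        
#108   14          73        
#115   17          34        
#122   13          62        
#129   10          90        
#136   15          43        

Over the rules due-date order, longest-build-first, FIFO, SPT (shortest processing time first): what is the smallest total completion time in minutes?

EDD (increasing due date): #115 #136 #122 #101 #108 #129.
#115: 0→17
#136: 17→32
#122: 32→45
#101: 45→57
#108: 57→71
#129: 71→81
Sum = 17+32+45+57+71+81 = 303.
LPT (decreasing processing time): #115 #136 #108 #122 #101 #129.
#115: 0→17
#136: 17→32
#108: 32→46
#122: 46→59
#101: 59→71
#129: 71→81
Sum = 17+32+46+59+71+81 = 306.
FIFO (arrival order): #101 #108 #115 #122 #129 #136.
#101: 0→12
#108: 12→26
#115: 26→43
#122: 43→56
#129: 56→66
#136: 66→81
Sum = 12+26+43+56+66+81 = 284.
SPT (increasing processing time): #129 #101 #122 #108 #136 #115.
#129: 0→10
#101: 10→22
#122: 22→35
#108: 35→49
#136: 49→64
#115: 64→81
Sum = 10+22+35+49+64+81 = 261.
EDD 303, LPT 306, FIFO 284, SPT 261 → minimum 261.

261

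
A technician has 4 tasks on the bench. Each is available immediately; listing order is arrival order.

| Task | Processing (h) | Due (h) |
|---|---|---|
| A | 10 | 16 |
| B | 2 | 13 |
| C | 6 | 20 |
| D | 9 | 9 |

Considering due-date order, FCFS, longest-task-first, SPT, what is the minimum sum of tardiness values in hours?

12

EDD (increasing due date): D B A C.
D: 0→9, due 9, tardiness 0
B: 9→11, due 13, tardiness 0
A: 11→21, due 16, tardiness 5
C: 21→27, due 20, tardiness 7
Sum = 0+0+5+7 = 12.
FIFO (arrival order): A B C D.
A: 0→10, due 16, tardiness 0
B: 10→12, due 13, tardiness 0
C: 12→18, due 20, tardiness 0
D: 18→27, due 9, tardiness 18
Sum = 0+0+0+18 = 18.
LPT (decreasing processing time): A D C B.
A: 0→10, due 16, tardiness 0
D: 10→19, due 9, tardiness 10
C: 19→25, due 20, tardiness 5
B: 25→27, due 13, tardiness 14
Sum = 0+10+5+14 = 29.
SPT (increasing processing time): B C D A.
B: 0→2, due 13, tardiness 0
C: 2→8, due 20, tardiness 0
D: 8→17, due 9, tardiness 8
A: 17→27, due 16, tardiness 11
Sum = 0+0+8+11 = 19.
EDD 12, FIFO 18, LPT 29, SPT 19 → minimum 12.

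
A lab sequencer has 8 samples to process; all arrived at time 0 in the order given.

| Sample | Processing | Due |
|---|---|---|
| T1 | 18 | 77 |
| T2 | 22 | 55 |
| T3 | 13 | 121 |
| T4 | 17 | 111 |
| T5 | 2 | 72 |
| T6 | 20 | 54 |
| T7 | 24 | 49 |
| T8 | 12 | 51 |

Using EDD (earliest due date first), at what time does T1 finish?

EDD (increasing due date): T7 T8 T6 T2 T5 T1 T4 T3.
T7: 0→24
T8: 24→36
T6: 36→56
T2: 56→78
T5: 78→80
T1: 80→98

98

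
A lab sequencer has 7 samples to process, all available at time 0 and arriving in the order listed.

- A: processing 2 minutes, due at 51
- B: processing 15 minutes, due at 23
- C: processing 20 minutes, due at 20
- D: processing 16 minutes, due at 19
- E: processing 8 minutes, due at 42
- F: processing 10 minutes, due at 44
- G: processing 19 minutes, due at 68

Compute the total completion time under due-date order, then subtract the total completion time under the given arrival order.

61

EDD (increasing due date): D C B E F A G.
D: 0→16
C: 16→36
B: 36→51
E: 51→59
F: 59→69
A: 69→71
G: 71→90
Sum = 16+36+51+59+69+71+90 = 392.
FIFO (arrival order): A B C D E F G.
A: 0→2
B: 2→17
C: 17→37
D: 37→53
E: 53→61
F: 61→71
G: 71→90
Sum = 2+17+37+53+61+71+90 = 331.
Difference = 392 − 331 = 61.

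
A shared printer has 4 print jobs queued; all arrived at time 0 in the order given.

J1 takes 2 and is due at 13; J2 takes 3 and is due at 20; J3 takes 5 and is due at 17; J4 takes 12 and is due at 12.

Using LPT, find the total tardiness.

9

LPT (decreasing processing time): J4 J3 J2 J1.
J4: 0→12, due 12, tardiness 0
J3: 12→17, due 17, tardiness 0
J2: 17→20, due 20, tardiness 0
J1: 20→22, due 13, tardiness 9
Sum = 0+0+0+9 = 9.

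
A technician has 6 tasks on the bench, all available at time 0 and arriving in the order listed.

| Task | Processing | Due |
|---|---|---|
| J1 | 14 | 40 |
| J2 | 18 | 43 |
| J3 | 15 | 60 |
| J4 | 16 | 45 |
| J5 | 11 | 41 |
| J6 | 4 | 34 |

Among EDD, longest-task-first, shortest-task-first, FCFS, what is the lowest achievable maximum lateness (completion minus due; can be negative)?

18

EDD (increasing due date): J6 J1 J5 J2 J4 J3.
J6: 0→4, due 34, lateness -30
J1: 4→18, due 40, lateness -22
J5: 18→29, due 41, lateness -12
J2: 29→47, due 43, lateness 4
J4: 47→63, due 45, lateness 18
J3: 63→78, due 60, lateness 18
Maximum = 18.
LPT (decreasing processing time): J2 J4 J3 J1 J5 J6.
J2: 0→18, due 43, lateness -25
J4: 18→34, due 45, lateness -11
J3: 34→49, due 60, lateness -11
J1: 49→63, due 40, lateness 23
J5: 63→74, due 41, lateness 33
J6: 74→78, due 34, lateness 44
Maximum = 44.
SPT (increasing processing time): J6 J5 J1 J3 J4 J2.
J6: 0→4, due 34, lateness -30
J5: 4→15, due 41, lateness -26
J1: 15→29, due 40, lateness -11
J3: 29→44, due 60, lateness -16
J4: 44→60, due 45, lateness 15
J2: 60→78, due 43, lateness 35
Maximum = 35.
FIFO (arrival order): J1 J2 J3 J4 J5 J6.
J1: 0→14, due 40, lateness -26
J2: 14→32, due 43, lateness -11
J3: 32→47, due 60, lateness -13
J4: 47→63, due 45, lateness 18
J5: 63→74, due 41, lateness 33
J6: 74→78, due 34, lateness 44
Maximum = 44.
EDD 18, LPT 44, SPT 35, FIFO 44 → minimum 18.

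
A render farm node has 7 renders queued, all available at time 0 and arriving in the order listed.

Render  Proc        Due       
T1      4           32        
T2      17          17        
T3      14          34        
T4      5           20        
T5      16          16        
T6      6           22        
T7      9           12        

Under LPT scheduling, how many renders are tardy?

6

LPT (decreasing processing time): T2 T5 T3 T7 T6 T4 T1.
T2: 0→17, due 17, tardiness 0
T5: 17→33, due 16, tardiness 17
T3: 33→47, due 34, tardiness 13
T7: 47→56, due 12, tardiness 44
T6: 56→62, due 22, tardiness 40
T4: 62→67, due 20, tardiness 47
T1: 67→71, due 32, tardiness 39
Late renders: 6.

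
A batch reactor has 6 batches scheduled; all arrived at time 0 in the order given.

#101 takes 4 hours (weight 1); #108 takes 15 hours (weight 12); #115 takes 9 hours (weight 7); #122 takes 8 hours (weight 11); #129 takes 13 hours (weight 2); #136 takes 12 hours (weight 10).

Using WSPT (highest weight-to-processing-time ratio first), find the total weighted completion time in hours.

WSPT (decreasing weight/processing-time ratio): #122 #136 #108 #115 #101 #129.
#122: finishes 8, weight 11, w·C = 88
#136: finishes 20, weight 10, w·C = 200
#108: finishes 35, weight 12, w·C = 420
#115: finishes 44, weight 7, w·C = 308
#101: finishes 48, weight 1, w·C = 48
#129: finishes 61, weight 2, w·C = 122
Sum = 88+200+420+308+48+122 = 1186.

1186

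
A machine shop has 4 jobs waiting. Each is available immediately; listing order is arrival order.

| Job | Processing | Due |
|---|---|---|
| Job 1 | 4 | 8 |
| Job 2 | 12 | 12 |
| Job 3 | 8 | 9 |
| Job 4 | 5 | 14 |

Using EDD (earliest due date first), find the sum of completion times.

EDD (increasing due date): Job 1 Job 3 Job 2 Job 4.
Job 1: 0→4
Job 3: 4→12
Job 2: 12→24
Job 4: 24→29
Sum = 4+12+24+29 = 69.

69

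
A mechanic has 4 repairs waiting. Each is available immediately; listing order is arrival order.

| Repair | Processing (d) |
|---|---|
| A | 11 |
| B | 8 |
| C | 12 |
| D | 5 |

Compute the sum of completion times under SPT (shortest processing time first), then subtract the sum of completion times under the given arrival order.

-19

SPT (increasing processing time): D B A C.
D: 0→5
B: 5→13
A: 13→24
C: 24→36
Sum = 5+13+24+36 = 78.
FIFO (arrival order): A B C D.
A: 0→11
B: 11→19
C: 19→31
D: 31→36
Sum = 11+19+31+36 = 97.
Difference = 78 − 97 = -19.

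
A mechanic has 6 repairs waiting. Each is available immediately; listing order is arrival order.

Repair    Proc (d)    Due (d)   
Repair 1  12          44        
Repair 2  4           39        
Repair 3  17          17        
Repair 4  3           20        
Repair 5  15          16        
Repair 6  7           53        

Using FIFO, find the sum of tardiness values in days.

FIFO (arrival order): Repair 1 Repair 2 Repair 3 Repair 4 Repair 5 Repair 6.
Repair 1: 0→12, due 44, tardiness 0
Repair 2: 12→16, due 39, tardiness 0
Repair 3: 16→33, due 17, tardiness 16
Repair 4: 33→36, due 20, tardiness 16
Repair 5: 36→51, due 16, tardiness 35
Repair 6: 51→58, due 53, tardiness 5
Sum = 0+0+16+16+35+5 = 72.

72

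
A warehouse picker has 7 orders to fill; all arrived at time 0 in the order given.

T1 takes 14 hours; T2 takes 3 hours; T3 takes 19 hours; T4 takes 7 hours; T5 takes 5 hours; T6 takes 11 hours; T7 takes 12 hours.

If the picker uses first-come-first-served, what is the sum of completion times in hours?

FIFO (arrival order): T1 T2 T3 T4 T5 T6 T7.
T1: 0→14
T2: 14→17
T3: 17→36
T4: 36→43
T5: 43→48
T6: 48→59
T7: 59→71
Sum = 14+17+36+43+48+59+71 = 288.

288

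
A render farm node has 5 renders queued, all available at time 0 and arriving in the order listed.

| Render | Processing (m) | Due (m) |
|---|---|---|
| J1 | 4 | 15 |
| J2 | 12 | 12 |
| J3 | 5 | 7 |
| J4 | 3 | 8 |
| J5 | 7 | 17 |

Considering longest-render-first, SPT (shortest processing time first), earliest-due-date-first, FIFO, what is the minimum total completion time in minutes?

72

LPT (decreasing processing time): J2 J5 J3 J1 J4.
J2: 0→12
J5: 12→19
J3: 19→24
J1: 24→28
J4: 28→31
Sum = 12+19+24+28+31 = 114.
SPT (increasing processing time): J4 J1 J3 J5 J2.
J4: 0→3
J1: 3→7
J3: 7→12
J5: 12→19
J2: 19→31
Sum = 3+7+12+19+31 = 72.
EDD (increasing due date): J3 J4 J2 J1 J5.
J3: 0→5
J4: 5→8
J2: 8→20
J1: 20→24
J5: 24→31
Sum = 5+8+20+24+31 = 88.
FIFO (arrival order): J1 J2 J3 J4 J5.
J1: 0→4
J2: 4→16
J3: 16→21
J4: 21→24
J5: 24→31
Sum = 4+16+21+24+31 = 96.
LPT 114, SPT 72, EDD 88, FIFO 96 → minimum 72.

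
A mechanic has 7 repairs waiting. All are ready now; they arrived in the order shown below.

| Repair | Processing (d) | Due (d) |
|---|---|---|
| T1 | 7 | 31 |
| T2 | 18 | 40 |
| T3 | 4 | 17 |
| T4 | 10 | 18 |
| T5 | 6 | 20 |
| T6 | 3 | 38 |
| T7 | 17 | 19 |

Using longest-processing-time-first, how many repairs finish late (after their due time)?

6

LPT (decreasing processing time): T2 T7 T4 T1 T5 T3 T6.
T2: 0→18, due 40, tardiness 0
T7: 18→35, due 19, tardiness 16
T4: 35→45, due 18, tardiness 27
T1: 45→52, due 31, tardiness 21
T5: 52→58, due 20, tardiness 38
T3: 58→62, due 17, tardiness 45
T6: 62→65, due 38, tardiness 27
Late repairs: 6.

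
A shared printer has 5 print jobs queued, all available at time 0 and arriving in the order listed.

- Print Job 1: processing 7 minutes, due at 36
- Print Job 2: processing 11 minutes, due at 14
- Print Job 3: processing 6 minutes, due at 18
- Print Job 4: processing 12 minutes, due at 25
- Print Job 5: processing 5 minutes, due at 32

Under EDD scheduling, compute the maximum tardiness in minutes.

5

EDD (increasing due date): Print Job 2 Print Job 3 Print Job 4 Print Job 5 Print Job 1.
Print Job 2: 0→11, due 14, tardiness 0
Print Job 3: 11→17, due 18, tardiness 0
Print Job 4: 17→29, due 25, tardiness 4
Print Job 5: 29→34, due 32, tardiness 2
Print Job 1: 34→41, due 36, tardiness 5
Maximum = 5.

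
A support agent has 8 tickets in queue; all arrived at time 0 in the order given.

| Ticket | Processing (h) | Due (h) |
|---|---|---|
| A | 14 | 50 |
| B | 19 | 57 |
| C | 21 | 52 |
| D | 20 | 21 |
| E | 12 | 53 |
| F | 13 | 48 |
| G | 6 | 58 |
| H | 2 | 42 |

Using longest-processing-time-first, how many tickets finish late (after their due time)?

7

LPT (decreasing processing time): C D B A F E G H.
C: 0→21, due 52, tardiness 0
D: 21→41, due 21, tardiness 20
B: 41→60, due 57, tardiness 3
A: 60→74, due 50, tardiness 24
F: 74→87, due 48, tardiness 39
E: 87→99, due 53, tardiness 46
G: 99→105, due 58, tardiness 47
H: 105→107, due 42, tardiness 65
Late tickets: 7.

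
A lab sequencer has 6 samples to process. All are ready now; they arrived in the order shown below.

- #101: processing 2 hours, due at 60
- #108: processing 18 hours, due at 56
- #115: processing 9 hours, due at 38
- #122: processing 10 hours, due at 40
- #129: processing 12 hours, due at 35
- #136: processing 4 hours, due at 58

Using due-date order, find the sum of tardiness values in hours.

0

EDD (increasing due date): #129 #115 #122 #108 #136 #101.
#129: 0→12, due 35, tardiness 0
#115: 12→21, due 38, tardiness 0
#122: 21→31, due 40, tardiness 0
#108: 31→49, due 56, tardiness 0
#136: 49→53, due 58, tardiness 0
#101: 53→55, due 60, tardiness 0
Sum = 0+0+0+0+0+0 = 0.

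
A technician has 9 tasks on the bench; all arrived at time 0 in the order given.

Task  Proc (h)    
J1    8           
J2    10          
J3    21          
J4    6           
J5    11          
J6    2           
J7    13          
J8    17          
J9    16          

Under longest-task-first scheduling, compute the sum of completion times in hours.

LPT (decreasing processing time): J3 J8 J9 J7 J5 J2 J1 J4 J6.
J3: 0→21
J8: 21→38
J9: 38→54
J7: 54→67
J5: 67→78
J2: 78→88
J1: 88→96
J4: 96→102
J6: 102→104
Sum = 21+38+54+67+78+88+96+102+104 = 648.

648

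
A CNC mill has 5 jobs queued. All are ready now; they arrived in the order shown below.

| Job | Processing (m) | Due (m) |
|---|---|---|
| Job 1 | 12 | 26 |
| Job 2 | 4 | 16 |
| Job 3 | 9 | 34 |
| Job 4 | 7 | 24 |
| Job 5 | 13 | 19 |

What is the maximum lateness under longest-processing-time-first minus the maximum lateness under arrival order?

LPT (decreasing processing time): Job 5 Job 1 Job 3 Job 4 Job 2.
Job 5: 0→13, due 19, lateness -6
Job 1: 13→25, due 26, lateness -1
Job 3: 25→34, due 34, lateness 0
Job 4: 34→41, due 24, lateness 17
Job 2: 41→45, due 16, lateness 29
Maximum = 29.
FIFO (arrival order): Job 1 Job 2 Job 3 Job 4 Job 5.
Job 1: 0→12, due 26, lateness -14
Job 2: 12→16, due 16, lateness 0
Job 3: 16→25, due 34, lateness -9
Job 4: 25→32, due 24, lateness 8
Job 5: 32→45, due 19, lateness 26
Maximum = 26.
Difference = 29 − 26 = 3.

3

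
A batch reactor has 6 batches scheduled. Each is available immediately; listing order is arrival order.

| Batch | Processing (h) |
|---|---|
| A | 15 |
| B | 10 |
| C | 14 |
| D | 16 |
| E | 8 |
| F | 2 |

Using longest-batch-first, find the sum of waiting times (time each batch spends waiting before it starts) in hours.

210

LPT (decreasing processing time): D A C B E F.
D: waits 0, runs 0→16
A: waits 16, runs 16→31
C: waits 31, runs 31→45
B: waits 45, runs 45→55
E: waits 55, runs 55→63
F: waits 63, runs 63→65
Sum = 0+16+31+45+55+63 = 210.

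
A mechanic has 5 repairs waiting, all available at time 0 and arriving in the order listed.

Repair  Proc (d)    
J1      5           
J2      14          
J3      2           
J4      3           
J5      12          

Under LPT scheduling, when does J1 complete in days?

31

LPT (decreasing processing time): J2 J5 J1 J4 J3.
J2: 0→14
J5: 14→26
J1: 26→31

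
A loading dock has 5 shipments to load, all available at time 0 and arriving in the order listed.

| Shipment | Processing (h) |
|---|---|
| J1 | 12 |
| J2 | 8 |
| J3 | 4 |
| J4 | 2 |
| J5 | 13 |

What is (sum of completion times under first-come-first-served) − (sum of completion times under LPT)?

FIFO (arrival order): J1 J2 J3 J4 J5.
J1: 0→12
J2: 12→20
J3: 20→24
J4: 24→26
J5: 26→39
Sum = 12+20+24+26+39 = 121.
LPT (decreasing processing time): J5 J1 J2 J3 J4.
J5: 0→13
J1: 13→25
J2: 25→33
J3: 33→37
J4: 37→39
Sum = 13+25+33+37+39 = 147.
Difference = 121 − 147 = -26.

-26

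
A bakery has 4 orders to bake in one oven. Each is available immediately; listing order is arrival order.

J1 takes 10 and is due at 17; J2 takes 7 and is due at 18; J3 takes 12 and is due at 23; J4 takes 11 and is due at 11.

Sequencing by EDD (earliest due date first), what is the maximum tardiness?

17

EDD (increasing due date): J4 J1 J2 J3.
J4: 0→11, due 11, tardiness 0
J1: 11→21, due 17, tardiness 4
J2: 21→28, due 18, tardiness 10
J3: 28→40, due 23, tardiness 17
Maximum = 17.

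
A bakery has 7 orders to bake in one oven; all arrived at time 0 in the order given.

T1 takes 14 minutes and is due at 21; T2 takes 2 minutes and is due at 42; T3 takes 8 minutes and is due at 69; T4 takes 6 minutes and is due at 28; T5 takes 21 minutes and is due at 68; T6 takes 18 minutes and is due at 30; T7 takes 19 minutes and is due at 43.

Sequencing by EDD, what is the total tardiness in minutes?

55

EDD (increasing due date): T1 T4 T6 T2 T7 T5 T3.
T1: 0→14, due 21, tardiness 0
T4: 14→20, due 28, tardiness 0
T6: 20→38, due 30, tardiness 8
T2: 38→40, due 42, tardiness 0
T7: 40→59, due 43, tardiness 16
T5: 59→80, due 68, tardiness 12
T3: 80→88, due 69, tardiness 19
Sum = 0+0+8+0+16+12+19 = 55.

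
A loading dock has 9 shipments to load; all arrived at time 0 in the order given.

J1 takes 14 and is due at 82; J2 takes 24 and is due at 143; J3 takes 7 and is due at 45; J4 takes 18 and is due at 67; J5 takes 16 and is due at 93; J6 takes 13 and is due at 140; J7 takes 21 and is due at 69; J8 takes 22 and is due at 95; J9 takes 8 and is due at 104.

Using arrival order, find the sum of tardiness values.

FIFO (arrival order): J1 J2 J3 J4 J5 J6 J7 J8 J9.
J1: 0→14, due 82, tardiness 0
J2: 14→38, due 143, tardiness 0
J3: 38→45, due 45, tardiness 0
J4: 45→63, due 67, tardiness 0
J5: 63→79, due 93, tardiness 0
J6: 79→92, due 140, tardiness 0
J7: 92→113, due 69, tardiness 44
J8: 113→135, due 95, tardiness 40
J9: 135→143, due 104, tardiness 39
Sum = 0+0+0+0+0+0+44+40+39 = 123.

123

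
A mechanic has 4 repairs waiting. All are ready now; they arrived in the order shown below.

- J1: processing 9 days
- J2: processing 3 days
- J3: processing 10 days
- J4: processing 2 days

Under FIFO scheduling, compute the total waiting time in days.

FIFO (arrival order): J1 J2 J3 J4.
J1: waits 0, runs 0→9
J2: waits 9, runs 9→12
J3: waits 12, runs 12→22
J4: waits 22, runs 22→24
Sum = 0+9+12+22 = 43.

43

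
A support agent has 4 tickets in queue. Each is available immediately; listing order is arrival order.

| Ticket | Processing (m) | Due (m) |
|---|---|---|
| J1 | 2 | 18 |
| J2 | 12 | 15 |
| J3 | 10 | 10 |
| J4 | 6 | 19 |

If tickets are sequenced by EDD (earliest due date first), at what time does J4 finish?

EDD (increasing due date): J3 J2 J1 J4.
J3: 0→10
J2: 10→22
J1: 22→24
J4: 24→30

30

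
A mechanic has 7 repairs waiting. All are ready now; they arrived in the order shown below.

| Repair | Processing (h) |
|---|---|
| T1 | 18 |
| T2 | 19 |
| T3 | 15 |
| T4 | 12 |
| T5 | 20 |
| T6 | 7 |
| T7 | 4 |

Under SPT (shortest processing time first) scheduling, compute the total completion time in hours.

302

SPT (increasing processing time): T7 T6 T4 T3 T1 T2 T5.
T7: 0→4
T6: 4→11
T4: 11→23
T3: 23→38
T1: 38→56
T2: 56→75
T5: 75→95
Sum = 4+11+23+38+56+75+95 = 302.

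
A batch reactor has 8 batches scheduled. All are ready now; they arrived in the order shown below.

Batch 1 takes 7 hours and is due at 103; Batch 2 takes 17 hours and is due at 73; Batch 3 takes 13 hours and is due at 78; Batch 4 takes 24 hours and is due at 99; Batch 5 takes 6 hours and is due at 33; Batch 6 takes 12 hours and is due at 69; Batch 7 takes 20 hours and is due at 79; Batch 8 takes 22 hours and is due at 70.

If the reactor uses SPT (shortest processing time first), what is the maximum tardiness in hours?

27

SPT (increasing processing time): Batch 5 Batch 1 Batch 6 Batch 3 Batch 2 Batch 7 Batch 8 Batch 4.
Batch 5: 0→6, due 33, tardiness 0
Batch 1: 6→13, due 103, tardiness 0
Batch 6: 13→25, due 69, tardiness 0
Batch 3: 25→38, due 78, tardiness 0
Batch 2: 38→55, due 73, tardiness 0
Batch 7: 55→75, due 79, tardiness 0
Batch 8: 75→97, due 70, tardiness 27
Batch 4: 97→121, due 99, tardiness 22
Maximum = 27.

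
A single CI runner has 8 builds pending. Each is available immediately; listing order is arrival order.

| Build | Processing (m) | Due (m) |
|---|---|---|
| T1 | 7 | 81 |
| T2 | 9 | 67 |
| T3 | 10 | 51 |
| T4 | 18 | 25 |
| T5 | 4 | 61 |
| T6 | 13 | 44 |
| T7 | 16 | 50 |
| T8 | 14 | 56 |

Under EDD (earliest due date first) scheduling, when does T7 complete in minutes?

EDD (increasing due date): T4 T6 T7 T3 T8 T5 T2 T1.
T4: 0→18
T6: 18→31
T7: 31→47

47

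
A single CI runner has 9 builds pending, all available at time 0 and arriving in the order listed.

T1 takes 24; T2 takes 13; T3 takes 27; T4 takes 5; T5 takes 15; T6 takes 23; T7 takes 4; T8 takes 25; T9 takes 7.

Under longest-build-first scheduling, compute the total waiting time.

LPT (decreasing processing time): T3 T8 T1 T6 T5 T2 T9 T4 T7.
T3: waits 0, runs 0→27
T8: waits 27, runs 27→52
T1: waits 52, runs 52→76
T6: waits 76, runs 76→99
T5: waits 99, runs 99→114
T2: waits 114, runs 114→127
T9: waits 127, runs 127→134
T4: waits 134, runs 134→139
T7: waits 139, runs 139→143
Sum = 0+27+52+76+99+114+127+134+139 = 768.

768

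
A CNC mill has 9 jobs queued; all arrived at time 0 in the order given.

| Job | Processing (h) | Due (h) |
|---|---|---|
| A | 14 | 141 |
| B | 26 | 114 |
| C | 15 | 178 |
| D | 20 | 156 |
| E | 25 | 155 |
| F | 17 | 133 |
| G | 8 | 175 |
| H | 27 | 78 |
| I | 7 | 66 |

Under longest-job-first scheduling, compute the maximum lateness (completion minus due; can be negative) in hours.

LPT (decreasing processing time): H B E D F C A G I.
H: 0→27, due 78, lateness -51
B: 27→53, due 114, lateness -61
E: 53→78, due 155, lateness -77
D: 78→98, due 156, lateness -58
F: 98→115, due 133, lateness -18
C: 115→130, due 178, lateness -48
A: 130→144, due 141, lateness 3
G: 144→152, due 175, lateness -23
I: 152→159, due 66, lateness 93
Maximum = 93.

93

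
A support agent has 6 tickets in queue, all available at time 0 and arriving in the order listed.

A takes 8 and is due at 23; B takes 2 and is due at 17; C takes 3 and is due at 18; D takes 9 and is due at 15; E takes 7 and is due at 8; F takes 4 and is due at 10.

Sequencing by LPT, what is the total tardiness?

LPT (decreasing processing time): D A E F C B.
D: 0→9, due 15, tardiness 0
A: 9→17, due 23, tardiness 0
E: 17→24, due 8, tardiness 16
F: 24→28, due 10, tardiness 18
C: 28→31, due 18, tardiness 13
B: 31→33, due 17, tardiness 16
Sum = 0+0+16+18+13+16 = 63.

63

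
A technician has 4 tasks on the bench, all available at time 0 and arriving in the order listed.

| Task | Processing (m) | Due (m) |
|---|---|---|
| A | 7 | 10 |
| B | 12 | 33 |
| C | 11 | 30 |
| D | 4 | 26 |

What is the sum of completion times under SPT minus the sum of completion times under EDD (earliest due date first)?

-3

SPT (increasing processing time): D A C B.
D: 0→4
A: 4→11
C: 11→22
B: 22→34
Sum = 4+11+22+34 = 71.
EDD (increasing due date): A D C B.
A: 0→7
D: 7→11
C: 11→22
B: 22→34
Sum = 7+11+22+34 = 74.
Difference = 71 − 74 = -3.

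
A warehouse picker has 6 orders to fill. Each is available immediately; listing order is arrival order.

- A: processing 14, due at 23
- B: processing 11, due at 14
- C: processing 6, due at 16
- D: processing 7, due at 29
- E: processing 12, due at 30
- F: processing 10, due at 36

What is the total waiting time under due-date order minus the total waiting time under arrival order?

-11

EDD (increasing due date): B C A D E F.
B: waits 0, runs 0→11
C: waits 11, runs 11→17
A: waits 17, runs 17→31
D: waits 31, runs 31→38
E: waits 38, runs 38→50
F: waits 50, runs 50→60
Sum = 0+11+17+31+38+50 = 147.
FIFO (arrival order): A B C D E F.
A: waits 0, runs 0→14
B: waits 14, runs 14→25
C: waits 25, runs 25→31
D: waits 31, runs 31→38
E: waits 38, runs 38→50
F: waits 50, runs 50→60
Sum = 0+14+25+31+38+50 = 158.
Difference = 147 − 158 = -11.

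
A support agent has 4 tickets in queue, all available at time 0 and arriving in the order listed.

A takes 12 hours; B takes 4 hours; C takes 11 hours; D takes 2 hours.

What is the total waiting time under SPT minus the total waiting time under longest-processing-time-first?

-37

SPT (increasing processing time): D B C A.
D: waits 0, runs 0→2
B: waits 2, runs 2→6
C: waits 6, runs 6→17
A: waits 17, runs 17→29
Sum = 0+2+6+17 = 25.
LPT (decreasing processing time): A C B D.
A: waits 0, runs 0→12
C: waits 12, runs 12→23
B: waits 23, runs 23→27
D: waits 27, runs 27→29
Sum = 0+12+23+27 = 62.
Difference = 25 − 62 = -37.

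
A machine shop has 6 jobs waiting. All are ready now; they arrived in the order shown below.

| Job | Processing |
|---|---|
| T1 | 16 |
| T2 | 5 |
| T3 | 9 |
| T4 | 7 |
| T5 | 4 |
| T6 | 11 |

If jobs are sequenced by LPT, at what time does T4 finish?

43

LPT (decreasing processing time): T1 T6 T3 T4 T2 T5.
T1: 0→16
T6: 16→27
T3: 27→36
T4: 36→43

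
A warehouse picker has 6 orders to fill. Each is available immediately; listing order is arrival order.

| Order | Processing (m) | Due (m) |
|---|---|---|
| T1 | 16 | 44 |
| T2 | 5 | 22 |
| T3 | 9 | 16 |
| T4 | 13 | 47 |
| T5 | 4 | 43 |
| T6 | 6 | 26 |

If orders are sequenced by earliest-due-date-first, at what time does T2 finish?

EDD (increasing due date): T3 T2 T6 T5 T1 T4.
T3: 0→9
T2: 9→14

14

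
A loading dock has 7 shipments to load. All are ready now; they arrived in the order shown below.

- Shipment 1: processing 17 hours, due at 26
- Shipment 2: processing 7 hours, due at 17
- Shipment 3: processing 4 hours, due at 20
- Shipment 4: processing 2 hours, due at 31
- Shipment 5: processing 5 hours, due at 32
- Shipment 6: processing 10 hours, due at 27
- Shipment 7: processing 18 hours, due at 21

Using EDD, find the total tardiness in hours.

115

EDD (increasing due date): Shipment 2 Shipment 3 Shipment 7 Shipment 1 Shipment 6 Shipment 4 Shipment 5.
Shipment 2: 0→7, due 17, tardiness 0
Shipment 3: 7→11, due 20, tardiness 0
Shipment 7: 11→29, due 21, tardiness 8
Shipment 1: 29→46, due 26, tardiness 20
Shipment 6: 46→56, due 27, tardiness 29
Shipment 4: 56→58, due 31, tardiness 27
Shipment 5: 58→63, due 32, tardiness 31
Sum = 0+0+8+20+29+27+31 = 115.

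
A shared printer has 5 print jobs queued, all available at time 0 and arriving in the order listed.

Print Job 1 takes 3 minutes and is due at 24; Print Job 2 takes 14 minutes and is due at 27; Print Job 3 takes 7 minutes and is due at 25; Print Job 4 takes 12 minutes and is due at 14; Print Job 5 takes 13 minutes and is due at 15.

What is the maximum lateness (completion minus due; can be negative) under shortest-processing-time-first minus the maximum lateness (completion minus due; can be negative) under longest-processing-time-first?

-3

SPT (increasing processing time): Print Job 1 Print Job 3 Print Job 4 Print Job 5 Print Job 2.
Print Job 1: 0→3, due 24, lateness -21
Print Job 3: 3→10, due 25, lateness -15
Print Job 4: 10→22, due 14, lateness 8
Print Job 5: 22→35, due 15, lateness 20
Print Job 2: 35→49, due 27, lateness 22
Maximum = 22.
LPT (decreasing processing time): Print Job 2 Print Job 5 Print Job 4 Print Job 3 Print Job 1.
Print Job 2: 0→14, due 27, lateness -13
Print Job 5: 14→27, due 15, lateness 12
Print Job 4: 27→39, due 14, lateness 25
Print Job 3: 39→46, due 25, lateness 21
Print Job 1: 46→49, due 24, lateness 25
Maximum = 25.
Difference = 22 − 25 = -3.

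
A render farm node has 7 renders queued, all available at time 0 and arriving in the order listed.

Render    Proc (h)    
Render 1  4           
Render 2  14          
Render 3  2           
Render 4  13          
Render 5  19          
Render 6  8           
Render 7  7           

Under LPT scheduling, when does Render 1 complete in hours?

LPT (decreasing processing time): Render 5 Render 2 Render 4 Render 6 Render 7 Render 1 Render 3.
Render 5: 0→19
Render 2: 19→33
Render 4: 33→46
Render 6: 46→54
Render 7: 54→61
Render 1: 61→65

65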